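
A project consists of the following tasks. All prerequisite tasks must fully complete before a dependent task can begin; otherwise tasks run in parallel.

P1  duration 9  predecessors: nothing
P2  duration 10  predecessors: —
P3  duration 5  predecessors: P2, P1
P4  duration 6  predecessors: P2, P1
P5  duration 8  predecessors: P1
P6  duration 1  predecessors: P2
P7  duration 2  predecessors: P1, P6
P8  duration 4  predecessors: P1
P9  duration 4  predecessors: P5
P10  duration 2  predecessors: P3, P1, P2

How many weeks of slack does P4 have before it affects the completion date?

5

Critical path: P1→P5→P9 = 9+8+4 = 21, so the finish is 21 weeks.
P4 finishes as early as 16 and must finish by 21.
Float = 21 − 16 = 5.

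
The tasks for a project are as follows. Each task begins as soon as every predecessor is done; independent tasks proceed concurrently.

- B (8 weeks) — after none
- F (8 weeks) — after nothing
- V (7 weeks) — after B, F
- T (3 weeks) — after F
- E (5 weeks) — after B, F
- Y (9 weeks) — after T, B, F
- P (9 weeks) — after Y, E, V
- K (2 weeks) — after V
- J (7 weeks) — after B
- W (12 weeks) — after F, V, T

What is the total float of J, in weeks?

14

The longest chain is F→T→Y→P = 8+3+9+9 = 29; overall finish 29 weeks.
Longest path through J: 15 weeks (earliest finish 15, latest finish 29).
So J can slip 29 − 15 = 14 weeks.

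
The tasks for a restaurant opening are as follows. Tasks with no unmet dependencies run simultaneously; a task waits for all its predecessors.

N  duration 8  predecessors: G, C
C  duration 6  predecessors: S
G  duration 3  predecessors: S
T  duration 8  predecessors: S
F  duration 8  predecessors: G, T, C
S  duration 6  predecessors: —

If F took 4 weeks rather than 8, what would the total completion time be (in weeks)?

As given, the longest chain is S→T→F = 6+8+8 = 22, so the finish is 22 weeks.
F lies on that path, so at 4 weeks the path becomes 18 weeks.
Now S→C→N = 6+6+8 = 20 is longest, so the finish becomes 20 weeks.

20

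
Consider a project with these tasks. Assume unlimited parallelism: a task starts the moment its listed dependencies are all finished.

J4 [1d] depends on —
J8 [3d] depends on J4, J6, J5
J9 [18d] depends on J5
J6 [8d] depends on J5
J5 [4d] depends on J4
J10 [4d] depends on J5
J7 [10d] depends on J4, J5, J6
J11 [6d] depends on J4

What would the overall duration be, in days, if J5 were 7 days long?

As given, the longest chain is J4→J5→J6→J7 = 1+4+8+10 = 23, so the finish is 23 days.
J5 is on the critical path; changing it to 7 makes that path 26 days.
The critical path is still J4→J5→J6→J7; finish is now 26 days.

26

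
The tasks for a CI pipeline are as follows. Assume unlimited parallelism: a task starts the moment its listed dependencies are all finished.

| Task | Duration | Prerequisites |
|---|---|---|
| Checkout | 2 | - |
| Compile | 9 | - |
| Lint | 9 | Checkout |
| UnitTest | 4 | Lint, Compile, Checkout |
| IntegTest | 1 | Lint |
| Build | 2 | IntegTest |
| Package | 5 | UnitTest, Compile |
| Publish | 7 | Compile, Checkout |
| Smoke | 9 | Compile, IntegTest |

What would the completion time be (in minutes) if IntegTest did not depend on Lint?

Before: longest chain Checkout→Lint→IntegTest→Smoke = 2+9+1+9 = 21, finish 21.
Without Lint→IntegTest, IntegTest's earliest start moves from 11 to 0.
After: Checkout→Lint→UnitTest→Package = 2+9+4+5 = 20 → 20 minutes.

20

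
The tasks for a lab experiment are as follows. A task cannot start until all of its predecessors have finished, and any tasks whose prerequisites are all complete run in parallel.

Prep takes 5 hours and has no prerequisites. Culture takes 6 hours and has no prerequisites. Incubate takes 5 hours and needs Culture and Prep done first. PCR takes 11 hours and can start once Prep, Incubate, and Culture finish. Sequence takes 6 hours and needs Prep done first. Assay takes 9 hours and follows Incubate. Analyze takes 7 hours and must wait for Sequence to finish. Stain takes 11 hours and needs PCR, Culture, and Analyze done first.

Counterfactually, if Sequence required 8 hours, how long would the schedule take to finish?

33

The binding path is Culture→Incubate→PCR→Stain = 6+5+11+11 = 33; finish at 33 hours.
The longest path through Sequence is only 29 hours, so Sequence has float 4.
The critical path is still Culture→Incubate→PCR→Stain; finish is now 33 hours.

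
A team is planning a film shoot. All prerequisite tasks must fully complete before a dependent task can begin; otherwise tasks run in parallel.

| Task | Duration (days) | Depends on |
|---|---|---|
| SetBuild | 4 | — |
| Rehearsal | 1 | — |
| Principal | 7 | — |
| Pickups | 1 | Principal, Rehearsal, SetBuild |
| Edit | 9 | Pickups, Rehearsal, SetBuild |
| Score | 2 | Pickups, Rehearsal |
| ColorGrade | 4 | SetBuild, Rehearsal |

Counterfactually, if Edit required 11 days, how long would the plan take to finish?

Baseline: Principal→Pickups→Edit = 7+1+9 = 17 → 17 days.
Edit lies on that path, so at 11 days the path becomes 19 days.
No other chain overtakes it, so the finish is 19 days.

19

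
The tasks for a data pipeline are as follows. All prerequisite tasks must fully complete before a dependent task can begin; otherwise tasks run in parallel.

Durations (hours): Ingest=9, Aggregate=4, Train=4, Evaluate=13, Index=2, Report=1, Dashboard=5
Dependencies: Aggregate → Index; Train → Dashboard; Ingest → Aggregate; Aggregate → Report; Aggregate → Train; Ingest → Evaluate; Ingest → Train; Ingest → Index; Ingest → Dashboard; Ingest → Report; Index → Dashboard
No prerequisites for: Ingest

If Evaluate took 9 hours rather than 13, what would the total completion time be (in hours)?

22

As given, the longest chain is Ingest→Evaluate = 9+13 = 22, so the finish is 22 hours.
Evaluate is on the critical path; changing it to 9 makes that path 18 hours.
New critical path: Ingest→Aggregate→Train→Dashboard = 9+4+4+5 = 22 ⇒ 22 hours.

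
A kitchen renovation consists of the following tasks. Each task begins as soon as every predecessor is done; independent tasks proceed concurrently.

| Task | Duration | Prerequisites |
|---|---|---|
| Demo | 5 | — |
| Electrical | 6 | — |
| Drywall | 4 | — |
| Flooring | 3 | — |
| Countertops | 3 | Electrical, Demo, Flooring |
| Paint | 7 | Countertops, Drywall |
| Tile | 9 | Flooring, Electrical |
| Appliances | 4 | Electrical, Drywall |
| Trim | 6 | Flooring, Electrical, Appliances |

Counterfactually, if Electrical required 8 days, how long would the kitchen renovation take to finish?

18

The binding path is Electrical→Countertops→Paint = 6+3+7 = 16; finish at 16 days.
Electrical lies on that path, so at 8 days the path becomes 18 days.
No other chain overtakes it, so the finish is 18 days.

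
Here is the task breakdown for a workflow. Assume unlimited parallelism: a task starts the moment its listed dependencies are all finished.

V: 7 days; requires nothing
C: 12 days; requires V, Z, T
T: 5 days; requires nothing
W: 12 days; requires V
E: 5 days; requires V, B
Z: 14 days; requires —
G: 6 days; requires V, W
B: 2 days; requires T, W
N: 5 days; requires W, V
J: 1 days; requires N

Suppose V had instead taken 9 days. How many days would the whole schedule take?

As given, the longest chain is V→W→B→E = 7+12+2+5 = 26, so the finish is 26 days.
Since V is critical, the +2 change carries straight to that chain (now 28 days).
That remains the longest chain; total 28 days.

28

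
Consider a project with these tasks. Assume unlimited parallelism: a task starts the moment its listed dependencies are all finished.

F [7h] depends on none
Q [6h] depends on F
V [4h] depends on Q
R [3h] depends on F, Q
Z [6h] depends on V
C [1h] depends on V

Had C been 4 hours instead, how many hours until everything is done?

As given, the longest chain is F→Q→V→Z = 7+6+4+6 = 23, so the finish is 23 hours.
The longest path through C is only 18 hours, so C has float 5.
The critical path is still F→Q→V→Z; finish is now 23 hours.

23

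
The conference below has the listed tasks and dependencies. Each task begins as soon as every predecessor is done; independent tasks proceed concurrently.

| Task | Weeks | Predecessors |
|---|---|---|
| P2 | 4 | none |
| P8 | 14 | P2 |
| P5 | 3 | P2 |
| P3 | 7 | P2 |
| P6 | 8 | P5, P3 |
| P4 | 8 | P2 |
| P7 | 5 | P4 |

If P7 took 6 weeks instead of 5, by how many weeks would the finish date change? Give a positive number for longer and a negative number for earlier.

0

The binding path is P2→P3→P6 = 4+7+8 = 19; finish at 19 weeks.
P7 has 2 weeks of float (longest path through it is 17).
The critical path is still P2→P3→P6; finish is now 19 weeks.
Change in finish: 19 − 19 = +0 weeks.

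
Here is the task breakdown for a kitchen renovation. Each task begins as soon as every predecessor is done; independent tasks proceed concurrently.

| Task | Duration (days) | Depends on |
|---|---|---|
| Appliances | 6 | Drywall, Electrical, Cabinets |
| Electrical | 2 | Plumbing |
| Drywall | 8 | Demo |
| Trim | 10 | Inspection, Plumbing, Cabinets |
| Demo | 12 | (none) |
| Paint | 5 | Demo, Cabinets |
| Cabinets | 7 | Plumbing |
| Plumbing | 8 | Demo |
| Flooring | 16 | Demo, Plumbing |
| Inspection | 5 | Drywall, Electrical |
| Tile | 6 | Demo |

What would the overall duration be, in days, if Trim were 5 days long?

36

Baseline: Demo→Plumbing→Electrical→Inspection→Trim = 12+8+2+5+10 = 37 → 37 days.
Since Trim is critical, the -5 change carries straight to that chain (now 32 days).
New critical path: Demo→Plumbing→Flooring = 12+8+16 = 36 ⇒ 36 days.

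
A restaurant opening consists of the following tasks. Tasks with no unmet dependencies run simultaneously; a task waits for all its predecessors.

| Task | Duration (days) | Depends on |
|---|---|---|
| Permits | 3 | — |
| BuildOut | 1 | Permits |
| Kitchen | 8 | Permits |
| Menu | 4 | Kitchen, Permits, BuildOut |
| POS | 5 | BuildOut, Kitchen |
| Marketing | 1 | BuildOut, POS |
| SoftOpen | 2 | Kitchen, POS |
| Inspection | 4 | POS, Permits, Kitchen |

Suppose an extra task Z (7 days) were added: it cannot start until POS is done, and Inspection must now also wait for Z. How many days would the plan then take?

Originally the plan takes 20 days.
With Z inserted, Inspection now waits for max(POS, Permits, Kitchen, Z).
New critical path: Permits→Kitchen→POS→Z→Inspection = 3+8+5+7+4 = 27 ⇒ 27 days.

27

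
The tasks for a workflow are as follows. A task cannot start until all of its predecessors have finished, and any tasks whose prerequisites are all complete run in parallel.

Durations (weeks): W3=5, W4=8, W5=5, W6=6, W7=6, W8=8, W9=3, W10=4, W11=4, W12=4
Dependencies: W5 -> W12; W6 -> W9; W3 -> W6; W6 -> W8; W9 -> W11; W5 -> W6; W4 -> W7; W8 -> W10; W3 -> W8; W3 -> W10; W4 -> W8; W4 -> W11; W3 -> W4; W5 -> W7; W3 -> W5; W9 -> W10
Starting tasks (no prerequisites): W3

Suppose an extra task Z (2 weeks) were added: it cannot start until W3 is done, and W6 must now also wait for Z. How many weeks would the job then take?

Originally the job takes 28 weeks.
With Z inserted, W6 now waits for max(W5, W3, Z).
New critical path: W3→W5→W6→W8→W10 = 5+5+6+8+4 = 28 ⇒ 28 weeks.

28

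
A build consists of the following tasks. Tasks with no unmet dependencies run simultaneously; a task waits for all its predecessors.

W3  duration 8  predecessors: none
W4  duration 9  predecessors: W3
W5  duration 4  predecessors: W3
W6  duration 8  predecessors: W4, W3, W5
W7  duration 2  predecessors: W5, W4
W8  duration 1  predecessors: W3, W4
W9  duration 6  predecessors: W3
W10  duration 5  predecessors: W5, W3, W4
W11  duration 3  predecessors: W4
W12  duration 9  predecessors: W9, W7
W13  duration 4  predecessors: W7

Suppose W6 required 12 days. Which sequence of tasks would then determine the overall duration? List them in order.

W3, W4, W6

Critical path before the change: W3→W4→W7→W12 = 8+9+2+9 = 28 giving 28 days.
The longest path through W6 is only 25 days, so W6 has float 3.
Now W3→W4→W6 = 8+9+12 = 29 is longest, so the finish becomes 29 days.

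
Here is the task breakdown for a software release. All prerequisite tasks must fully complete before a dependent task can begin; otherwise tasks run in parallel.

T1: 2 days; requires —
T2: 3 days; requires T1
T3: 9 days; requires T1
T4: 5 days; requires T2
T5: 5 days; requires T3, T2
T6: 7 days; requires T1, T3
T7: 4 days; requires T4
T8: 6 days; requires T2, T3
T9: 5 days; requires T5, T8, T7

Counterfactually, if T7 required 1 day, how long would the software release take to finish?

Baseline: T1→T3→T8→T9 = 2+9+6+5 = 22 → 22 days.
T7 has 3 days of float (longest path through it is 19).
That remains the longest chain; total 22 days.

22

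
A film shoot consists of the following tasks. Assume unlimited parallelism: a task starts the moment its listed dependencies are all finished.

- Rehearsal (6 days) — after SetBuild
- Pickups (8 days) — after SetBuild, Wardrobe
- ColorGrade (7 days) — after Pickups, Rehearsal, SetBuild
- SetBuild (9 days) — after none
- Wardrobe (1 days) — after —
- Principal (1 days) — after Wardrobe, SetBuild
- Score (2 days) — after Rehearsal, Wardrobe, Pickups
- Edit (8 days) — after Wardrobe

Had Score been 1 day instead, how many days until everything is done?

The binding path is SetBuild→Pickups→ColorGrade = 9+8+7 = 24; finish at 24 days.
Score has 5 days of float (longest path through it is 19).
No other chain overtakes it, so the finish is 24 days.

24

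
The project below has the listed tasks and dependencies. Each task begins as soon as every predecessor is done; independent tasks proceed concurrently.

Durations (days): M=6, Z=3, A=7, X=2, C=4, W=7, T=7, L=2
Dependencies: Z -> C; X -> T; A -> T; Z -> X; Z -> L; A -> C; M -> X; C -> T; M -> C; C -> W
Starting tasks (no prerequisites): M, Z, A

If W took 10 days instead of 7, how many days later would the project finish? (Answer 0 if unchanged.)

3

Baseline: A→C→W = 7+4+7 = 18 → 18 days.
W lies on that path, so at 10 days the path becomes 21 days.
The critical path is still A→C→W; finish is now 21 days.
Change in finish: 21 − 18 = +3 days.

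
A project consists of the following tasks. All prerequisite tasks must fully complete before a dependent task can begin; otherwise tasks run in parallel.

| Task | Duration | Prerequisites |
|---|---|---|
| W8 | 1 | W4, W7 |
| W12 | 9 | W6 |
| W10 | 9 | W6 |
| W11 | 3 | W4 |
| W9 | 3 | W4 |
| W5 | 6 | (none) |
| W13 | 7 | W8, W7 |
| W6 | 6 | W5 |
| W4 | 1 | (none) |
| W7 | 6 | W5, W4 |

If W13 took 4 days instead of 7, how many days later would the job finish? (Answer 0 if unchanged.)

0

Baseline: W5→W6→W10 = 6+6+9 = 21 → 21 days.
W13 is off the critical path — its longest chain is 20 days, giving 1 of slack.
No other chain overtakes it, so the finish is 21 days.
Change in finish: 21 − 21 = +0 days.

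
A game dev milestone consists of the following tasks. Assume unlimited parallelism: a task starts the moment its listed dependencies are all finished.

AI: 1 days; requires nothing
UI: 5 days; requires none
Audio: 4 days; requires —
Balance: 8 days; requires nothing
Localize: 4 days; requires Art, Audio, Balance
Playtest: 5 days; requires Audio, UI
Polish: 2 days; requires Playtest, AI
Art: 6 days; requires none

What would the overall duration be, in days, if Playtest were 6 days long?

Critical path before the change: UI→Playtest→Polish = 5+5+2 = 12 giving 12 days.
Since Playtest is critical, the +1 change carries straight to that chain (now 13 days).
No other chain overtakes it, so the finish is 13 days.

13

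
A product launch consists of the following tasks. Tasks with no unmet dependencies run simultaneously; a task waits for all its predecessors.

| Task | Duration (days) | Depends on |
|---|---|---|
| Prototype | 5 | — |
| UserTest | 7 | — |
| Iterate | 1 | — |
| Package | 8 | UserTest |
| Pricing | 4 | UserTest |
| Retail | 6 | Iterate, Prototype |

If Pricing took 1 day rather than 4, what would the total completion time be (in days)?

15

As given, the longest chain is UserTest→Package = 7+8 = 15, so the finish is 15 days.
The longest path through Pricing is only 11 days, so Pricing has float 4.
That remains the longest chain; total 15 days.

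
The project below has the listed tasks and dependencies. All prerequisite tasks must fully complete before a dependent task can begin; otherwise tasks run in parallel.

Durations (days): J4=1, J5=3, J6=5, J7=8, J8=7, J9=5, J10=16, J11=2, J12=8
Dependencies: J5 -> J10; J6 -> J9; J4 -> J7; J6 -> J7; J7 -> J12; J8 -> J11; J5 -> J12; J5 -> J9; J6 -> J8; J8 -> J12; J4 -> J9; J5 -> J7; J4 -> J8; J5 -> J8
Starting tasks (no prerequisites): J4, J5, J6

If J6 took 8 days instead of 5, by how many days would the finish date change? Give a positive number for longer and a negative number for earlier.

3

Baseline: J6→J7→J12 = 5+8+8 = 21 → 21 days.
Since J6 is critical, the +3 change carries straight to that chain (now 24 days).
No other chain overtakes it, so the finish is 24 days.
Change in finish: 24 − 21 = +3 days.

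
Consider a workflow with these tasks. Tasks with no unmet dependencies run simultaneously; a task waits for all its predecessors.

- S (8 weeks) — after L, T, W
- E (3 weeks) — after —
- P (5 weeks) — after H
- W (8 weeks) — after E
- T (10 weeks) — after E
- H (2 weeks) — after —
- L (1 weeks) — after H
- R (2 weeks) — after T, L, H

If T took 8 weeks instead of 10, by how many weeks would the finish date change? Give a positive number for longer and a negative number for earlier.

Actual critical path: E→T→S = 3+10+8 = 21 ⇒ 21 weeks.
Since T is critical, the -2 change carries straight to that chain (now 19 weeks).
That remains the longest chain; total 19 weeks.
Change in finish: 19 − 21 = -2 weeks.

-2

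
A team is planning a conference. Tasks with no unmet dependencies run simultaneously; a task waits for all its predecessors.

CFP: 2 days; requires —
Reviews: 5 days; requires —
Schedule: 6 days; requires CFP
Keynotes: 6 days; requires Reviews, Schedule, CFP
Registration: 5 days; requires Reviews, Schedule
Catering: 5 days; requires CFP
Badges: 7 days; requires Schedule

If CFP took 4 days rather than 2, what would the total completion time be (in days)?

The binding path is CFP→Schedule→Badges = 2+6+7 = 15; finish at 15 days.
Since CFP is critical, the +2 change carries straight to that chain (now 17 days).
No other chain overtakes it, so the finish is 17 days.

17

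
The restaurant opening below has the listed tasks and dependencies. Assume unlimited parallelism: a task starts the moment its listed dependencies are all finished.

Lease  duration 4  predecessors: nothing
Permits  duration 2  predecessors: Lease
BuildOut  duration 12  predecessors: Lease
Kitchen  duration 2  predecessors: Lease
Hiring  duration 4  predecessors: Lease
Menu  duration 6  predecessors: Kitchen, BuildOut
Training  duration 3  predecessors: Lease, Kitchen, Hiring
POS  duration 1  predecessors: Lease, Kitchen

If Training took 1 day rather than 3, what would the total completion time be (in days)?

22

Baseline: Lease→BuildOut→Menu = 4+12+6 = 22 → 22 days.
Training has 11 days of float (longest path through it is 11).
That remains the longest chain; total 22 days.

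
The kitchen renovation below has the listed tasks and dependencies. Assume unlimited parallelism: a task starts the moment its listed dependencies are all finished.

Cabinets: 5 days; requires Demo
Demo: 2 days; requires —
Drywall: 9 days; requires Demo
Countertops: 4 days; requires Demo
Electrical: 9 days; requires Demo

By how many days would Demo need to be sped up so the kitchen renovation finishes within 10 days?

Current finish: 11 days; target: 10.
Demo is on every critical path, so each day cut from Demo cuts the finish by one (this holds down to a finish of 10).
Need 11 − 10 = 1 day off Demo → Demo becomes 1 day, finish becomes 10.

1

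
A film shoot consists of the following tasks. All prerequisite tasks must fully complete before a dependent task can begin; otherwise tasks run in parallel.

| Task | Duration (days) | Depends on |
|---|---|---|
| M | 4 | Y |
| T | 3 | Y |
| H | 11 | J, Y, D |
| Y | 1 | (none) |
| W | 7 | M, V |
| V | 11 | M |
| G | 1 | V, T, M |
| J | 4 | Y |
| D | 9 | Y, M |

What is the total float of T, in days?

Critical path: Y→M→D→H = 1+4+9+11 = 25, so the finish is 25 days.
T finishes as early as 4 and must finish by 24.
Float = 25 − 5 = 20.

20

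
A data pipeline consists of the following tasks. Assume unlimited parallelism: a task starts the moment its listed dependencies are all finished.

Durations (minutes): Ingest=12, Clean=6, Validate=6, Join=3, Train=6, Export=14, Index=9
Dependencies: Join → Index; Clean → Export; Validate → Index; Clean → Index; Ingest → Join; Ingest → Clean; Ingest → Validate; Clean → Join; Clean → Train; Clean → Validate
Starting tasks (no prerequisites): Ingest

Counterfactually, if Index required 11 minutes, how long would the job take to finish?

The binding path is Ingest→Clean→Validate→Index = 12+6+6+9 = 33; finish at 33 minutes.
Index lies on that path, so at 11 minutes the path becomes 35 minutes.
That remains the longest chain; total 35 minutes.

35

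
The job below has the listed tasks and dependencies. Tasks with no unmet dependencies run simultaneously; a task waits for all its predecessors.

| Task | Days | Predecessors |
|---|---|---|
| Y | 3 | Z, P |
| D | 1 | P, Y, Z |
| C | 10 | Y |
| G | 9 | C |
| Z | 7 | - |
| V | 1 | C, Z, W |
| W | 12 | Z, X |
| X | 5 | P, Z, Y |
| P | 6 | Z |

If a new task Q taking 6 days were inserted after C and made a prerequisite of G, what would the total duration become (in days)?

41

Originally the job takes 35 days.
With Q inserted, G now waits for max(C, Q).
New critical path: Z→P→Y→C→Q→G = 7+6+3+10+6+9 = 41 ⇒ 41 days.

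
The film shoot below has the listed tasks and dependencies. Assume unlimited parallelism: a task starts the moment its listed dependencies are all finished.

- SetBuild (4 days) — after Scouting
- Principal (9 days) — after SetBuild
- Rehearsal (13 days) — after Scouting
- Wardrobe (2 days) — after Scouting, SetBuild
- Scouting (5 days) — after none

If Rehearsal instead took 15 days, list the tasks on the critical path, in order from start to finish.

Scouting, Rehearsal

Actual critical path: Scouting→Rehearsal = 5+13 = 18 ⇒ 18 days.
Rehearsal is on the critical path; changing it to 15 makes that path 20 days.
That remains the longest chain; total 20 days.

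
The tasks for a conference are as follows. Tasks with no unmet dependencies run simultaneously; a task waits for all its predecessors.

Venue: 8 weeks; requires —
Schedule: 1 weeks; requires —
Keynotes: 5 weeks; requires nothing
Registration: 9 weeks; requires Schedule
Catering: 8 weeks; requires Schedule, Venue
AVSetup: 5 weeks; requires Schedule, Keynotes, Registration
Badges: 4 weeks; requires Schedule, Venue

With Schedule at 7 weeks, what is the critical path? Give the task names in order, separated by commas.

The binding path is Venue→Catering = 8+8 = 16; finish at 16 weeks.
Schedule is off the critical path — its longest chain is 15 weeks, giving 1 of slack.
New critical path: Schedule→Registration→AVSetup = 7+9+5 = 21 ⇒ 21 weeks.

Schedule, Registration, AVSetup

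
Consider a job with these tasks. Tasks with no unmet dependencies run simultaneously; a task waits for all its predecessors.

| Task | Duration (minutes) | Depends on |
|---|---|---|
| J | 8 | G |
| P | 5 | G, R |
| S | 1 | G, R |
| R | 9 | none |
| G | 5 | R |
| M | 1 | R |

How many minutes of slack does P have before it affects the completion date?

R→G→J = 9+5+8 = 22 sets the makespan at 22 minutes.
P finishes as early as 19 and must finish by 22.
So P can slip 22 − 19 = 3 minutes.

3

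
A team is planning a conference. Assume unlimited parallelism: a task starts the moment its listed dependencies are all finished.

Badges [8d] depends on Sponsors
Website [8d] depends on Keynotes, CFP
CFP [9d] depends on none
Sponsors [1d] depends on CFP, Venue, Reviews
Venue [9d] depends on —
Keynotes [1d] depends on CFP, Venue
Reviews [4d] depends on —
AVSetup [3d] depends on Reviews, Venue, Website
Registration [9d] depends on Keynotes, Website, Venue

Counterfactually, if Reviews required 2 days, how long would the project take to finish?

27

Critical path before the change: Venue→Keynotes→Website→Registration = 9+1+8+9 = 27 giving 27 days.
Reviews is off the critical path — its longest chain is 13 days, giving 14 of slack.
That remains the longest chain; total 27 days.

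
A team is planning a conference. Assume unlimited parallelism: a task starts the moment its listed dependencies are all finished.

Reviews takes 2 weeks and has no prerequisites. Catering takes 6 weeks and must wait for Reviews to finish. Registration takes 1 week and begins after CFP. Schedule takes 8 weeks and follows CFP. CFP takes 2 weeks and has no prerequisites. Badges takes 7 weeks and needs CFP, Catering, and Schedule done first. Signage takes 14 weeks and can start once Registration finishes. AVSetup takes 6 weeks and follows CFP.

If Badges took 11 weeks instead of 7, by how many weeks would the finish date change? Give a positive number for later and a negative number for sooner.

Critical path before the change: CFP→Schedule→Badges = 2+8+7 = 17 giving 17 weeks.
Since Badges is critical, the +4 change carries straight to that chain (now 21 weeks).
The critical path is still CFP→Schedule→Badges; finish is now 21 weeks.
Change in finish: 21 − 17 = +4 weeks.

4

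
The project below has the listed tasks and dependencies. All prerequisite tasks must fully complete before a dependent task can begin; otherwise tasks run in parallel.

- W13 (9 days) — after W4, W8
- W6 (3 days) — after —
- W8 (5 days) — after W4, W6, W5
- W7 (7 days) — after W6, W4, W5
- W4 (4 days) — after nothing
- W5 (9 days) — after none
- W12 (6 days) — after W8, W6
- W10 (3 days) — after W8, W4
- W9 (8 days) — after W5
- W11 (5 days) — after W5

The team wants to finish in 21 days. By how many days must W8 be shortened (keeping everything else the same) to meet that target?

2

Current finish: 23 days; target: 21.
W8 is on every critical path, so each day cut from W8 cuts the finish by one (this holds down to a finish of 19).
Need 23 − 21 = 2 days off W8 → W8 becomes 3 days, finish becomes 21.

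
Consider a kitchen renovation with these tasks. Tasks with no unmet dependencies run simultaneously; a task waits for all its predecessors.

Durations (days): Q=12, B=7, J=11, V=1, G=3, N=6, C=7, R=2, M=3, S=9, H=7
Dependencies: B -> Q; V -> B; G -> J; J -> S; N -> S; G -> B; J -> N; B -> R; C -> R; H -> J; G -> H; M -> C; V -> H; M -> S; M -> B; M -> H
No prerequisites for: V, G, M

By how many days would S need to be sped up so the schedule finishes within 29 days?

Current finish: 36 days; target: 29.
S is on every critical path, so each day cut from S cuts the finish by one (this holds down to a finish of 28).
Need 36 − 29 = 7 days off S → S becomes 2 days, finish becomes 29.

7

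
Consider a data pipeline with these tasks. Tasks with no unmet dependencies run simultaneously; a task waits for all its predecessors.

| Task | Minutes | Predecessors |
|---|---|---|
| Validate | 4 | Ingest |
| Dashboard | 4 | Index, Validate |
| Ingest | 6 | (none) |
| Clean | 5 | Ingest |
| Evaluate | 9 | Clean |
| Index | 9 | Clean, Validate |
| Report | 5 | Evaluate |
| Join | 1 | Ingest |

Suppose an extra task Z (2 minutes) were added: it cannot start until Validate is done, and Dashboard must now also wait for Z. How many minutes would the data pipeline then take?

Originally the data pipeline takes 25 minutes.
With Z inserted, Dashboard now waits for max(Index, Validate, Z).
New critical path: Ingest→Clean→Evaluate→Report = 6+5+9+5 = 25 ⇒ 25 minutes.

25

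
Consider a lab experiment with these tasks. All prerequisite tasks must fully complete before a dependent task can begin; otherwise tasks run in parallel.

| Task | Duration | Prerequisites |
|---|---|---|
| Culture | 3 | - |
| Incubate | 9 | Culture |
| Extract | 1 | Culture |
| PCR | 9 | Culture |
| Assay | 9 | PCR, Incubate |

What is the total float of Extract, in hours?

The longest chain is Culture→Incubate→Assay = 3+9+9 = 21; overall finish 21 hours.
The longest chain containing Extract totals 4 hours.
So Extract can slip 21 − 4 = 17 hours.

17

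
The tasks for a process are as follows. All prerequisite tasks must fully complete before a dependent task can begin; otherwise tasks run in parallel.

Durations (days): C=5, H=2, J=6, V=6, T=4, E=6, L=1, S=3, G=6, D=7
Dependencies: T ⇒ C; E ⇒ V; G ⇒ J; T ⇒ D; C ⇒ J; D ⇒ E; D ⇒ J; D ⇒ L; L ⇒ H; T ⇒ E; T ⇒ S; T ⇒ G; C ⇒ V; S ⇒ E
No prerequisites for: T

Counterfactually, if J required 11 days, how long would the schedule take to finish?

23

As given, the longest chain is T→D→E→V = 4+7+6+6 = 23, so the finish is 23 days.
J has 6 days of float (longest path through it is 17).
That remains the longest chain; total 23 days.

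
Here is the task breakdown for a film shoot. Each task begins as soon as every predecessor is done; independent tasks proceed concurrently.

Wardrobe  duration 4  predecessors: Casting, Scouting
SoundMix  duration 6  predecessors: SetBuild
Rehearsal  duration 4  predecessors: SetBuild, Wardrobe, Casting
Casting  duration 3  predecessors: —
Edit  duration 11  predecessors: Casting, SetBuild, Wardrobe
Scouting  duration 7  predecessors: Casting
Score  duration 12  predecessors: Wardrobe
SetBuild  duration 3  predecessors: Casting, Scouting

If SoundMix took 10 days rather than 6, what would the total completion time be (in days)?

26

Baseline: Casting→Scouting→Wardrobe→Score = 3+7+4+12 = 26 → 26 days.
SoundMix is off the critical path — its longest chain is 19 days, giving 7 of slack.
No other chain overtakes it, so the finish is 26 days.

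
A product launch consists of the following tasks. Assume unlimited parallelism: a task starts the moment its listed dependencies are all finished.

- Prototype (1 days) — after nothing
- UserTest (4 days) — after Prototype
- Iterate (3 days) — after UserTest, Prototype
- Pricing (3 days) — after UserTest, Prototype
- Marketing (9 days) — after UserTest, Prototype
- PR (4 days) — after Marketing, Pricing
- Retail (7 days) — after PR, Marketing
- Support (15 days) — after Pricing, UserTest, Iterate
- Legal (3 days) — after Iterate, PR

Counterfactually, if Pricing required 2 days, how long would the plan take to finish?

25

The binding path is Prototype→UserTest→Marketing→PR→Retail = 1+4+9+4+7 = 25; finish at 25 days.
Pricing has 2 days of float (longest path through it is 23).
The critical path is still Prototype→UserTest→Marketing→PR→Retail; finish is now 25 days.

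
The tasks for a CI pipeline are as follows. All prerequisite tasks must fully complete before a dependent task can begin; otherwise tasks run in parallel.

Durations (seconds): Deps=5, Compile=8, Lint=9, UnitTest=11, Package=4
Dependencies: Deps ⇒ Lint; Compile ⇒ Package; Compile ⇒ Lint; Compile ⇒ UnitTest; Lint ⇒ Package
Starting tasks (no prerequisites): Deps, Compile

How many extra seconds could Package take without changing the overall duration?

Compile→Lint→Package = 8+9+4 = 21 sets the makespan at 21 seconds.
Package finishes as early as 21 and must finish by 21.
Slack of Package = 17 − 17 = 0 seconds.

0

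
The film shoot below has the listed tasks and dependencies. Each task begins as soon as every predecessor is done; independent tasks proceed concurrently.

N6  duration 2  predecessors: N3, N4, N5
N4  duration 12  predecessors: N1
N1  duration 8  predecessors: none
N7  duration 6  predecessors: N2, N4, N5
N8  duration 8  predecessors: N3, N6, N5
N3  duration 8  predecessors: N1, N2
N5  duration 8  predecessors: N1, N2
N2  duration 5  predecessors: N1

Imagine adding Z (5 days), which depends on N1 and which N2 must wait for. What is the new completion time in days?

36

Originally the plan takes 31 days.
With Z inserted, N2 now waits for max(N1, Z).
New critical path: N1→Z→N2→N3→N6→N8 = 8+5+5+8+2+8 = 36 ⇒ 36 days.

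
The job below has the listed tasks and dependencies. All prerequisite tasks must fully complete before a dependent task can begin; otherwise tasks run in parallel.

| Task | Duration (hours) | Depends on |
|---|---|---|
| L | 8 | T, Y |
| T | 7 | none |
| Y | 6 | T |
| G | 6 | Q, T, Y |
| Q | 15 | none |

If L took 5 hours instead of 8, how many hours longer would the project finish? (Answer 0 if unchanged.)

As given, the longest chain is T→Y→L = 7+6+8 = 21, so the finish is 21 hours.
Since L is critical, the -3 change carries straight to that chain (now 18 hours).
New critical path: Q→G = 15+6 = 21 ⇒ 21 hours.
Change in finish: 21 − 21 = +0 hours.

0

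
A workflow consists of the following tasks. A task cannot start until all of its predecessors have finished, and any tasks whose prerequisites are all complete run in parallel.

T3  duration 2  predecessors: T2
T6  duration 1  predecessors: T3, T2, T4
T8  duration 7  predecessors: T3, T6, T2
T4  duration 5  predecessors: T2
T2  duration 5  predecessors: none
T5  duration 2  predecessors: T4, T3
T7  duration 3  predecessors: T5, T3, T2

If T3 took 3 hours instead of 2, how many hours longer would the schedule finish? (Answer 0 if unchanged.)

0

As given, the longest chain is T2→T4→T6→T8 = 5+5+1+7 = 18, so the finish is 18 hours.
T3 is off the critical path — its longest chain is 15 hours, giving 3 of slack.
No other chain overtakes it, so the finish is 18 hours.
Change in finish: 18 − 18 = +0 hours.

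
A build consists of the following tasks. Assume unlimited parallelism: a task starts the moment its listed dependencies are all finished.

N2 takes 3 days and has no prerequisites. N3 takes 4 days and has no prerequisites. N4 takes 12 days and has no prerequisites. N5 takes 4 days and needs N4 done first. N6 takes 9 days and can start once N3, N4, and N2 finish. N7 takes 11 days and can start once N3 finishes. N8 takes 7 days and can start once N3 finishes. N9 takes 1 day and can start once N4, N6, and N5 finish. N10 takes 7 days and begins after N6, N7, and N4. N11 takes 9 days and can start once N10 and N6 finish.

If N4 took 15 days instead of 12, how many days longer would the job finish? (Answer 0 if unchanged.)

Actual critical path: N4→N6→N10→N11 = 12+9+7+9 = 37 ⇒ 37 days.
N4 is on the critical path; changing it to 15 makes that path 40 days.
That remains the longest chain; total 40 days.
Change in finish: 40 − 37 = +3 days.

3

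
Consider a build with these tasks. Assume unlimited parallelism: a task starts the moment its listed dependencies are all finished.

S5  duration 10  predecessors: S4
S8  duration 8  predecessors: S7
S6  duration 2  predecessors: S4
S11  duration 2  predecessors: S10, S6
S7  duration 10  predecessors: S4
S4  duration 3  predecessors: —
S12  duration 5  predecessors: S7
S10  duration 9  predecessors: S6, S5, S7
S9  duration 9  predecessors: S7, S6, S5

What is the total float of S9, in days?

S4→S5→S10→S11 = 3+10+9+2 = 24 sets the makespan at 24 days.
The longest chain containing S9 totals 22 days.
Float = 24 − 22 = 2.

2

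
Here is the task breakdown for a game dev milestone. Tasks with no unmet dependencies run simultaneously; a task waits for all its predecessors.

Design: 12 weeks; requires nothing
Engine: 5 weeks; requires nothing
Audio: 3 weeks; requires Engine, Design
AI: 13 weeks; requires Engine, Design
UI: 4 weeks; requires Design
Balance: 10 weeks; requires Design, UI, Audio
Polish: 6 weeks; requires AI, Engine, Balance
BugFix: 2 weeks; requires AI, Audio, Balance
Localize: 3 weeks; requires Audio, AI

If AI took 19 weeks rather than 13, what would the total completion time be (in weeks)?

37

Actual critical path: Design→UI→Balance→Polish = 12+4+10+6 = 32 ⇒ 32 weeks.
AI has 1 week of float (longest path through it is 31).
New critical path: Design→AI→Polish = 12+19+6 = 37 ⇒ 37 weeks.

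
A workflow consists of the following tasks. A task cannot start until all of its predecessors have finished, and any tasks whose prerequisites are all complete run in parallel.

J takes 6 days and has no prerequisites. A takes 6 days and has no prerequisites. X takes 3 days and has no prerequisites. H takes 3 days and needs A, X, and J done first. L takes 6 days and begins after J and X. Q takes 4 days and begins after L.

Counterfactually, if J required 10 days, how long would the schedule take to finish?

The binding path is J→L→Q = 6+6+4 = 16; finish at 16 days.
Since J is critical, the +4 change carries straight to that chain (now 20 days).
No other chain overtakes it, so the finish is 20 days.

20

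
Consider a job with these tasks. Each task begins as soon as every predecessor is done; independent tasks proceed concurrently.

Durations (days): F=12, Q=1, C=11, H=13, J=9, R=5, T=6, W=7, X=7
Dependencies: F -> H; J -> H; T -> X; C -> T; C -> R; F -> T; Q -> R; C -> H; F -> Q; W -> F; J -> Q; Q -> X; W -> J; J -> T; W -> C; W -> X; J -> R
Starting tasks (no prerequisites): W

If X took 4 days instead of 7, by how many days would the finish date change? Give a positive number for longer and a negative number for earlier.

0

Actual critical path: W→F→T→X = 7+12+6+7 = 32 ⇒ 32 days.
X is on the critical path; changing it to 4 makes that path 29 days.
New critical path: W→F→H = 7+12+13 = 32 ⇒ 32 days.
Change in finish: 32 − 32 = +0 days.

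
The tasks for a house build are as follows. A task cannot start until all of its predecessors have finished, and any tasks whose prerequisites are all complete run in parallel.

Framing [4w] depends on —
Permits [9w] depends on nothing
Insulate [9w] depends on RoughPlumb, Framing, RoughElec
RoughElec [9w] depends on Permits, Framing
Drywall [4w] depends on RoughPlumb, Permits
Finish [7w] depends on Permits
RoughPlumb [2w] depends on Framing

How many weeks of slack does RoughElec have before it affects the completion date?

0

Critical path: Permits→RoughElec→Insulate = 9+9+9 = 27, so the finish is 27 weeks.
The longest chain containing RoughElec totals 27 weeks.
Float = 27 − 27 = 0.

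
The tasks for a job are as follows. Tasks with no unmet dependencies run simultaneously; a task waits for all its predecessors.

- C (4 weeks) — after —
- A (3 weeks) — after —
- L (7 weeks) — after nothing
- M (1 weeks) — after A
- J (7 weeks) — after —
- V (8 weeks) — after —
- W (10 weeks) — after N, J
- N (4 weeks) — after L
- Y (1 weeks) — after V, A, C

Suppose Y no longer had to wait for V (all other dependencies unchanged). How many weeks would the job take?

With the dependency in place, L→N→W = 7+4+10 = 21 sets the finish at 21 weeks.
Without V→Y, Y's earliest start moves from 8 to 4.
New critical path: L→N→W = 7+4+10 = 21 ⇒ 21 weeks.

21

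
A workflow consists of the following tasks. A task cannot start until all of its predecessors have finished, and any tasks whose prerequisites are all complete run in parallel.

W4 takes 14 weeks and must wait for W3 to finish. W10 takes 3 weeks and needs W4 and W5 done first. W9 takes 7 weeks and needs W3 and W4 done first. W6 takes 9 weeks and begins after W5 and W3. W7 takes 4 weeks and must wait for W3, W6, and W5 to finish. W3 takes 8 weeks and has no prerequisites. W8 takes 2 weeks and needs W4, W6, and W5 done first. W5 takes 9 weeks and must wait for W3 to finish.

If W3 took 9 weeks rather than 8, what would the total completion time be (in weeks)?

31

Baseline: W3→W5→W6→W7 = 8+9+9+4 = 30 → 30 weeks.
W3 is on the critical path; changing it to 9 makes that path 31 weeks.
That remains the longest chain; total 31 weeks.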